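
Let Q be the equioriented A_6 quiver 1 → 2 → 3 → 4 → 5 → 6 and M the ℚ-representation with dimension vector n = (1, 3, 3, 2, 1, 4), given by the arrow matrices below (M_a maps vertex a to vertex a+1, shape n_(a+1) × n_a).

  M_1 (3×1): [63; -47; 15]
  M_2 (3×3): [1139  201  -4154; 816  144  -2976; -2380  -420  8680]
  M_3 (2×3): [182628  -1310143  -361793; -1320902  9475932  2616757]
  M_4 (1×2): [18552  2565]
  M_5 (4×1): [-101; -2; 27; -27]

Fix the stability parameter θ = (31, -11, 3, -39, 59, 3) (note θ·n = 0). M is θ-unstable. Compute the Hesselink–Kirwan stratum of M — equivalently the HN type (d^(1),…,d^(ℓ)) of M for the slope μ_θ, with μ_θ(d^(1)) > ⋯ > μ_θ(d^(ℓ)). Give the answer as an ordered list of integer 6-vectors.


Barcode: M ≅ I[1,2], I[2,2], I[2,6], I[3,3], I[3,4], I[6,6]^3. HN layers by μ_θ (6 steps, strictly decreasing):
  μ^(1)=31; μ^(2)=10; μ^(3)=3; μ^(4)=-11; μ^(5)=-47/3; μ^(6)=-18

((0, 0, 0, 0, 1, 1); (1, 1, 0, 0, 0, 0); (0, 0, 1, 0, 0, 3); (0, 1, 0, 0, 0, 0); (0, 1, 1, 1, 0, 0); (0, 0, 1, 1, 0, 0))


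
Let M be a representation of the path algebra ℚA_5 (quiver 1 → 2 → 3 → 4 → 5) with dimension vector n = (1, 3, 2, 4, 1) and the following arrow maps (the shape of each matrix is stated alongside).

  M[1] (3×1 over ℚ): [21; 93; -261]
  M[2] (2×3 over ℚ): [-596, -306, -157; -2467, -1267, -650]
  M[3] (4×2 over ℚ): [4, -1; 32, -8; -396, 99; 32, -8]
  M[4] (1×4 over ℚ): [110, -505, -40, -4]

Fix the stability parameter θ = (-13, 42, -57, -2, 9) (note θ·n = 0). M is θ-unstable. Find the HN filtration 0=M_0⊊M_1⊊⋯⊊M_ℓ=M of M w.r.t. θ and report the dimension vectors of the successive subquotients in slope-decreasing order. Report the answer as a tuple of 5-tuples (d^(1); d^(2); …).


Barcode: M ≅ I[1,3], I[2,2], I[2,5], I[4,4]^3. HN layers by μ_θ (5 steps, strictly decreasing):
  μ^(1)=42; μ^(2)=9; μ^(3)=-2; μ^(4)=-15/2; μ^(5)=-13

((0, 1, 0, 0, 0); (0, 0, 0, 0, 1); (0, 0, 0, 4, 0); (0, 2, 2, 0, 0); (1, 0, 0, 0, 0))


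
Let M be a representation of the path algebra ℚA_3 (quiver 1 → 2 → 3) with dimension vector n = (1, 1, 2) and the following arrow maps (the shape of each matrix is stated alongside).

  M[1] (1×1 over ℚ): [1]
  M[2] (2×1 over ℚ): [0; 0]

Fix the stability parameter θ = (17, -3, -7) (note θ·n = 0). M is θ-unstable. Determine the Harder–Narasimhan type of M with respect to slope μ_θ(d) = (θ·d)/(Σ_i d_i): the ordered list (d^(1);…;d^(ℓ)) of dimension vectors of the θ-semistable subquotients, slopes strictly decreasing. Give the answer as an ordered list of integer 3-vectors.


Barcode: M ≅ I[1,2], I[3,3]^2. HN layers by μ_θ (2 steps, strictly decreasing):
  μ^(1)=7; μ^(2)=-7

((1, 1, 0); (0, 0, 2))


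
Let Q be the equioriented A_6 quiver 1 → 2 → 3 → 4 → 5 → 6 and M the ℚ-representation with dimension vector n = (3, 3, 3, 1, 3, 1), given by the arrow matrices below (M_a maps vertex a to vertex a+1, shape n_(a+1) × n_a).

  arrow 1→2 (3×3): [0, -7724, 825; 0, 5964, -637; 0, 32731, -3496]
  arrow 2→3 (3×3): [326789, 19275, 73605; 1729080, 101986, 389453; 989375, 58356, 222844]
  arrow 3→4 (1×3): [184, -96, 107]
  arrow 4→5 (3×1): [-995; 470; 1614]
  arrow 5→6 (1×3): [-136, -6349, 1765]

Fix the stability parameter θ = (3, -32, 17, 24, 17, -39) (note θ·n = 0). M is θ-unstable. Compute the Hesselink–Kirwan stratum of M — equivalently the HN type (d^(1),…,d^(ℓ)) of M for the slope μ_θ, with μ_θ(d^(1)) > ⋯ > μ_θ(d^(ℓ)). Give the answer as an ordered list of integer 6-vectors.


Via rank(M_{q-1}∘⋯∘M_p): M ≅ I[1,1], I[1,3], I[1,5], I[2,3], I[5,5], I[5,6].
μ_θ-semistable layers: μ^(1)=41/2; μ^(2)=17; μ^(3)=3; μ^(4)=-11; μ^(5)=-29/2; μ^(6)=-32

((0, 0, 0, 1, 1, 0); (0, 0, 3, 0, 1, 0); (1, 0, 0, 0, 0, 0); (0, 0, 0, 0, 1, 1); (2, 2, 0, 0, 0, 0); (0, 1, 0, 0, 0, 0))


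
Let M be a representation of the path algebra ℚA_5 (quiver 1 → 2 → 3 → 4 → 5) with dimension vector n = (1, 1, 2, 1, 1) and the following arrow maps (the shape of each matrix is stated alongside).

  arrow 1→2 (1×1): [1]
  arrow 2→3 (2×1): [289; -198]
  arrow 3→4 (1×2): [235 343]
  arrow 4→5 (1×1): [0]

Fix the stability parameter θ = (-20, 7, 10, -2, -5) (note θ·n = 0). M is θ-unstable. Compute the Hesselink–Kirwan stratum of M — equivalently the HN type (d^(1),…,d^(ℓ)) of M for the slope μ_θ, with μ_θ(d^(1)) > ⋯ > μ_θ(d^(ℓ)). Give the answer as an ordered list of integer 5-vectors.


Interval decomposition of M: I[1,4], I[3,3], I[5,5].
HN type (ℓ=4): μ^(1)=10; μ^(2)=5; μ^(3)=-5; μ^(4)=-20

((0, 0, 1, 0, 0); (0, 1, 1, 1, 0); (0, 0, 0, 0, 1); (1, 0, 0, 0, 0))


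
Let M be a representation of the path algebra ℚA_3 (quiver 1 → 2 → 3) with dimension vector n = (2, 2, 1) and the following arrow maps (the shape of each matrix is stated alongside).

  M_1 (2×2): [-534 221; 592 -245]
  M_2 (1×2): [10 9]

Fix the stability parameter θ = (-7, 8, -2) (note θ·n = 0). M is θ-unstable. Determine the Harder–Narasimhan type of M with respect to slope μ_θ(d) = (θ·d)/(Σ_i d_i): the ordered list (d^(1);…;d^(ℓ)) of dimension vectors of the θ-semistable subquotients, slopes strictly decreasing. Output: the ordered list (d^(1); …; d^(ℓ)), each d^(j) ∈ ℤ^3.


Interval decomposition of M: I[1,2], I[1,3].
HN type (ℓ=3): μ^(1)=8; μ^(2)=3; μ^(3)=-7

((0, 1, 0); (0, 1, 1); (2, 0, 0))


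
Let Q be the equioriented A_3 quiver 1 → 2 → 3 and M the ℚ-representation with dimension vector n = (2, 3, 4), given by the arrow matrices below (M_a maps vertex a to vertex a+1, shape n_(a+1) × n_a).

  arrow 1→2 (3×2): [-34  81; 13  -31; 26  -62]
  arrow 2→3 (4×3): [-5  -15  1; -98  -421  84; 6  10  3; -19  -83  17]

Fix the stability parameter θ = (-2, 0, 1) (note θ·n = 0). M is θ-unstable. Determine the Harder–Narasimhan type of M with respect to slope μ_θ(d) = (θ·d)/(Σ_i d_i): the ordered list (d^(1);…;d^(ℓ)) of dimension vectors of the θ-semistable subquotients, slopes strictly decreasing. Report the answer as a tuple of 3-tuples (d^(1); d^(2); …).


Via rank(M_{q-1}∘⋯∘M_p): M ≅ I[1,3]^2, I[2,3], I[3,3].
μ_θ-semistable layers: μ^(1)=1; μ^(2)=0; μ^(3)=-2

((0, 0, 4); (0, 3, 0); (2, 0, 0))


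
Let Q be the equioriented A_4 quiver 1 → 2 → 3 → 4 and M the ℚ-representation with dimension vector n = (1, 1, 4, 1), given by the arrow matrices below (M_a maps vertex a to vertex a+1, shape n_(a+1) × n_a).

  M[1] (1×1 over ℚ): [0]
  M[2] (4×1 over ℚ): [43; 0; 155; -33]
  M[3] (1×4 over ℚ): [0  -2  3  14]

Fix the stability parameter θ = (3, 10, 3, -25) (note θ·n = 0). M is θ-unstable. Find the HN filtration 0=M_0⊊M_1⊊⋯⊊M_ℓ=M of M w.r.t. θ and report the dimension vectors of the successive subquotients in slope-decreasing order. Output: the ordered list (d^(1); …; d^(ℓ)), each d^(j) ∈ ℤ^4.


Barcode: M ≅ I[1,1], I[2,4], I[3,3]^3. HN layers by μ_θ (2 steps, strictly decreasing):
  μ^(1)=3; μ^(2)=-4

((1, 0, 3, 0); (0, 1, 1, 1))


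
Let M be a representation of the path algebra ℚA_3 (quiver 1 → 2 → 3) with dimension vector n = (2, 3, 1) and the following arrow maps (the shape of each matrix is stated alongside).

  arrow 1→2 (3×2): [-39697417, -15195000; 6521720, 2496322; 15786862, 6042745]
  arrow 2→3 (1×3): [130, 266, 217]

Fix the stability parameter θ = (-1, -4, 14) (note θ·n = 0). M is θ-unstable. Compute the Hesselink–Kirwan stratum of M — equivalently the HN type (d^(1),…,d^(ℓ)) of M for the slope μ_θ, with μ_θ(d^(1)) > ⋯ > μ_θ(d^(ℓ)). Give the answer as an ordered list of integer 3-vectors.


Via rank(M_{q-1}∘⋯∘M_p): M ≅ I[1,2], I[1,3], I[2,2].
μ_θ-semistable layers: μ^(1)=14; μ^(2)=-5/2; μ^(3)=-4

((0, 0, 1); (2, 2, 0); (0, 1, 0))


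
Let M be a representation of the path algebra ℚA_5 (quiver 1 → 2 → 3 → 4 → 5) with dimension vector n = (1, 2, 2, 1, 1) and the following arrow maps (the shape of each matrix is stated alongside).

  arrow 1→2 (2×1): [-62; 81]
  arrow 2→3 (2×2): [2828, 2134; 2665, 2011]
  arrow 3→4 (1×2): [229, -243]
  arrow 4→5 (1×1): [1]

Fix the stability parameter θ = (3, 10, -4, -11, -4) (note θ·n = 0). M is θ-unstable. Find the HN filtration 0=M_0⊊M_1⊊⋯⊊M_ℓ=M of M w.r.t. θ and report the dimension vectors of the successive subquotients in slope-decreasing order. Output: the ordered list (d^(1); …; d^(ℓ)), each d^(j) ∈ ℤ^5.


Barcode: M ≅ I[1,5], I[2,3]. HN layers by μ_θ (2 steps, strictly decreasing):
  μ^(1)=3; μ^(2)=-6/5

((0, 1, 1, 0, 0); (1, 1, 1, 1, 1))


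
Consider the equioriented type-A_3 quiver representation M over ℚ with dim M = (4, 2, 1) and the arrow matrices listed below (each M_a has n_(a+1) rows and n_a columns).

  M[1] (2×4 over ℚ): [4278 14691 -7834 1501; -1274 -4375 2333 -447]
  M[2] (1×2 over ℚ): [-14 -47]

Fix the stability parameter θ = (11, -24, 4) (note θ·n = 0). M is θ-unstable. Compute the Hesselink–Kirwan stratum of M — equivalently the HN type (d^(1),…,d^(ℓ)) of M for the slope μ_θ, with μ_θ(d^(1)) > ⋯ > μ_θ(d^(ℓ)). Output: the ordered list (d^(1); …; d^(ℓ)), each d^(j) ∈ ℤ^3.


Via rank(M_{q-1}∘⋯∘M_p): M ≅ I[1,1]^2, I[1,2], I[1,3].
μ_θ-semistable layers: μ^(1)=11; μ^(2)=4; μ^(3)=-13/2

((2, 0, 0); (0, 0, 1); (2, 2, 0))


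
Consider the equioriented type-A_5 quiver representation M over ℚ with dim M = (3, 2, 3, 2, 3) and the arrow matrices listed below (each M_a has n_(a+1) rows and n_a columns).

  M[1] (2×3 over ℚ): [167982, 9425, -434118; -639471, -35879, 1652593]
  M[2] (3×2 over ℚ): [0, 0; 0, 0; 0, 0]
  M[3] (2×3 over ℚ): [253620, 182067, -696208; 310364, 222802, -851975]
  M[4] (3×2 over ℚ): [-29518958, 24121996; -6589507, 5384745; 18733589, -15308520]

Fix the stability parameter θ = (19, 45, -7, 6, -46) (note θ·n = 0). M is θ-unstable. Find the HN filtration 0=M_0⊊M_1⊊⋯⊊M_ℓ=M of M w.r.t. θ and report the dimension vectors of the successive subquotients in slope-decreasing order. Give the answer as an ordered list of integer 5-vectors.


Barcode: M ≅ I[1,1], I[1,2]^2, I[3,3], I[3,5]^2, I[5,5]. HN layers by μ_θ (5 steps, strictly decreasing):
  μ^(1)=45; μ^(2)=19; μ^(3)=-7; μ^(4)=-47/3; μ^(5)=-46

((0, 2, 0, 0, 0); (3, 0, 0, 0, 0); (0, 0, 1, 0, 0); (0, 0, 2, 2, 2); (0, 0, 0, 0, 1))


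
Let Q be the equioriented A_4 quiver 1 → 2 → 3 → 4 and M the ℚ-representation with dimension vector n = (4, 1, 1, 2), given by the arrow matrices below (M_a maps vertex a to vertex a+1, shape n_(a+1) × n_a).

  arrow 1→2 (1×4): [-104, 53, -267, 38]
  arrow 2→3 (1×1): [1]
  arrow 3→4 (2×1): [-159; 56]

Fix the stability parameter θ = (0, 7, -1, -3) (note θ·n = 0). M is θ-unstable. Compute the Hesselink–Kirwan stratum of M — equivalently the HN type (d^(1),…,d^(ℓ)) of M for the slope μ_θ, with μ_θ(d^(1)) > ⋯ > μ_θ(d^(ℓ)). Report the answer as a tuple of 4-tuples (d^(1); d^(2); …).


Via rank(M_{q-1}∘⋯∘M_p): M ≅ I[1,1]^3, I[1,4], I[4,4].
μ_θ-semistable layers: μ^(1)=1; μ^(2)=0; μ^(3)=-3

((0, 1, 1, 1); (4, 0, 0, 0); (0, 0, 0, 1))


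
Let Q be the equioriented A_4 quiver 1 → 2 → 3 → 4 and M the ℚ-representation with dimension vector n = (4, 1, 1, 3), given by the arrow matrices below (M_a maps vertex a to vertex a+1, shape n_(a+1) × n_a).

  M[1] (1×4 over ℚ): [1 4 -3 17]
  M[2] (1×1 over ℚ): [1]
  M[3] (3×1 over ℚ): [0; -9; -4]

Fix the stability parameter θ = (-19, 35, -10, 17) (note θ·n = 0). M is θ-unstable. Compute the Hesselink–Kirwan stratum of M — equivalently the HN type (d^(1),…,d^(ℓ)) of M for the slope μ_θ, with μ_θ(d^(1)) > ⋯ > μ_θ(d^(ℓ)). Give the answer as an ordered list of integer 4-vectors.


Barcode: M ≅ I[1,1]^3, I[1,4], I[4,4]^2. HN layers by μ_θ (3 steps, strictly decreasing):
  μ^(1)=17; μ^(2)=25/2; μ^(3)=-19

((0, 0, 0, 3); (0, 1, 1, 0); (4, 0, 0, 0))


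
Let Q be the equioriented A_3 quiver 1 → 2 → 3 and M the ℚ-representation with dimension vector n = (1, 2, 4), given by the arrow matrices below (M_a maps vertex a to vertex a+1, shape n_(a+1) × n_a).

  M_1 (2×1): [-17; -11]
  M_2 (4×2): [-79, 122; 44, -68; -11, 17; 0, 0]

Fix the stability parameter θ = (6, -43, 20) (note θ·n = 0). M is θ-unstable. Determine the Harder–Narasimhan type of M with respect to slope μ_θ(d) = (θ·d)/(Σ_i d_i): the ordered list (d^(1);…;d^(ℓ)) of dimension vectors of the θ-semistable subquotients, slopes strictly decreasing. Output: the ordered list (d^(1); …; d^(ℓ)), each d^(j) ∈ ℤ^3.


Barcode: M ≅ I[1,3], I[2,3], I[3,3]^2. HN layers by μ_θ (3 steps, strictly decreasing):
  μ^(1)=20; μ^(2)=-37/2; μ^(3)=-43

((0, 0, 4); (1, 1, 0); (0, 1, 0))


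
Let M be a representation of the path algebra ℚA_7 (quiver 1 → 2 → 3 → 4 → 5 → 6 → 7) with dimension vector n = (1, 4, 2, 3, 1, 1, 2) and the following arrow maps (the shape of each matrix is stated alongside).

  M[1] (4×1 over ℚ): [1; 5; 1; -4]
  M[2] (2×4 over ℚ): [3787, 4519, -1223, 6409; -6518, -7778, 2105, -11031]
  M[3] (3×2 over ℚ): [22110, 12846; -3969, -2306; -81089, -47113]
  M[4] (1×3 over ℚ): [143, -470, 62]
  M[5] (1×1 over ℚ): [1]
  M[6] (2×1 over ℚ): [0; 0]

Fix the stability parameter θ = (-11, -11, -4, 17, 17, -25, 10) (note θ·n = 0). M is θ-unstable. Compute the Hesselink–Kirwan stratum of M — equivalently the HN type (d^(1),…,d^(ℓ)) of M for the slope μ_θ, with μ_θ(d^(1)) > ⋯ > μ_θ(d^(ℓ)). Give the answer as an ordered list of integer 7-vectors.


Barcode: M ≅ I[1,6], I[2,2]^2, I[2,4], I[4,4], I[7,7]^2. HN layers by μ_θ (5 steps, strictly decreasing):
  μ^(1)=17; μ^(2)=10; μ^(3)=3; μ^(4)=-4; μ^(5)=-11

((0, 0, 0, 2, 0, 0, 0); (0, 0, 0, 0, 0, 0, 2); (0, 0, 0, 1, 1, 1, 0); (0, 0, 2, 0, 0, 0, 0); (1, 4, 0, 0, 0, 0, 0))


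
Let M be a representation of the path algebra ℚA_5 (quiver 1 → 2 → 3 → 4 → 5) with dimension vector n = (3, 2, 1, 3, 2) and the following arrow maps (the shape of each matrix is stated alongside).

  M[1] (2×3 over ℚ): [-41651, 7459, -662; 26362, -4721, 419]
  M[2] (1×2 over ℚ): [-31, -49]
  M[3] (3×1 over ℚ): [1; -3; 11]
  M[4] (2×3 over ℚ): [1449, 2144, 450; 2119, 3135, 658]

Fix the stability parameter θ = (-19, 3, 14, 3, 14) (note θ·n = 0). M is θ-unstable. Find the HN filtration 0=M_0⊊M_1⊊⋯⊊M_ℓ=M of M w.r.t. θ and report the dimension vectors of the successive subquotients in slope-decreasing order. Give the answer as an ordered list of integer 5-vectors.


Via rank(M_{q-1}∘⋯∘M_p): M ≅ I[1,1], I[1,2], I[1,5], I[4,4], I[4,5].
μ_θ-semistable layers: μ^(1)=14; μ^(2)=17/2; μ^(3)=3; μ^(4)=-19

((0, 0, 0, 0, 2); (0, 0, 1, 1, 0); (0, 2, 0, 2, 0); (3, 0, 0, 0, 0))


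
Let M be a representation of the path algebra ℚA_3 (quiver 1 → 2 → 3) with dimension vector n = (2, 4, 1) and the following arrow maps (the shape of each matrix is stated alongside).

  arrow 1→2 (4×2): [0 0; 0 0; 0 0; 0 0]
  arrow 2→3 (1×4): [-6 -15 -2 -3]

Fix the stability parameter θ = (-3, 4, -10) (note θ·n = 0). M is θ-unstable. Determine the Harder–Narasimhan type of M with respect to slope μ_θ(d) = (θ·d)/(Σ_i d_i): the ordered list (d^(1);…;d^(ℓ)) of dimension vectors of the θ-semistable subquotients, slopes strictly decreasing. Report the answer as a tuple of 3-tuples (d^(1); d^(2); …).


Interval decomposition of M: I[1,1]^2, I[2,2]^3, I[2,3].
HN type (ℓ=2): μ^(1)=4; μ^(2)=-3

((0, 3, 0); (2, 1, 1))


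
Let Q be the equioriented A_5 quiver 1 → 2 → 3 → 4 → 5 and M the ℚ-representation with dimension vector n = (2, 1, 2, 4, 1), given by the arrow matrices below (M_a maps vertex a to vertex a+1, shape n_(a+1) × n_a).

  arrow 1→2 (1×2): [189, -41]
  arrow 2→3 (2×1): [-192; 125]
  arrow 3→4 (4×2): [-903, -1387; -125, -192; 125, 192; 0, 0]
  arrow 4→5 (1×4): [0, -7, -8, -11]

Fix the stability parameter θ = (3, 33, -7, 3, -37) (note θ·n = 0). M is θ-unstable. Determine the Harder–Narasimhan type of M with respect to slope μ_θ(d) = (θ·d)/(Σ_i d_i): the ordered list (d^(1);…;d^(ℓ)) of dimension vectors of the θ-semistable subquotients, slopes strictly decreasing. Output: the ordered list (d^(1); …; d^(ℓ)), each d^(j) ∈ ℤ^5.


Barcode: M ≅ I[1,1], I[1,4], I[3,5], I[4,4]^2. HN layers by μ_θ (3 steps, strictly decreasing):
  μ^(1)=29/3; μ^(2)=3; μ^(3)=-41/3

((0, 1, 1, 1, 0); (2, 0, 0, 2, 0); (0, 0, 1, 1, 1))


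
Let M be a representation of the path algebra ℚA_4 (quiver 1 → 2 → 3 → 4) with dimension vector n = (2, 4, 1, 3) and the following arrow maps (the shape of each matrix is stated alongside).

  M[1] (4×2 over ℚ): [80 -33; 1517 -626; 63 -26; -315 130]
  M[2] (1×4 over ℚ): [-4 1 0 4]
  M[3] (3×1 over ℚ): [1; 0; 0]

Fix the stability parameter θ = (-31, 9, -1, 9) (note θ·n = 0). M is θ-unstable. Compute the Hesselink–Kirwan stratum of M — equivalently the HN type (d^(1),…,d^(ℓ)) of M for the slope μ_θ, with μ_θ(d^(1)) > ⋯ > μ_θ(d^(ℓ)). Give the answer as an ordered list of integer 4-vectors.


Via rank(M_{q-1}∘⋯∘M_p): M ≅ I[1,2], I[1,4], I[2,2]^2, I[4,4]^2.
μ_θ-semistable layers: μ^(1)=9; μ^(2)=4; μ^(3)=-31

((0, 3, 0, 3); (0, 1, 1, 0); (2, 0, 0, 0))


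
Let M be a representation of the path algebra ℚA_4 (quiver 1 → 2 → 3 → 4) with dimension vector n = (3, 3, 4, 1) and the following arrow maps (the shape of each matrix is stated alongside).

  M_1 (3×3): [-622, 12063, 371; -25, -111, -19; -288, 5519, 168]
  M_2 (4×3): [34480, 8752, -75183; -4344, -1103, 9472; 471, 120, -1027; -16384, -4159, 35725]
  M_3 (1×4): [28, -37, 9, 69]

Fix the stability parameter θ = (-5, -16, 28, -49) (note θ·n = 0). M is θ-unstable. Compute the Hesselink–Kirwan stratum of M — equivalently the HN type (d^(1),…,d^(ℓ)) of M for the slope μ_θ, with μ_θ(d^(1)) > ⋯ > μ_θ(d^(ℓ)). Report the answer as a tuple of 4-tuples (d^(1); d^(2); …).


Barcode: M ≅ I[1,3]^2, I[1,4], I[3,3]. HN layers by μ_θ (2 steps, strictly decreasing):
  μ^(1)=28; μ^(2)=-21/2

((0, 0, 3, 0); (3, 3, 1, 1))


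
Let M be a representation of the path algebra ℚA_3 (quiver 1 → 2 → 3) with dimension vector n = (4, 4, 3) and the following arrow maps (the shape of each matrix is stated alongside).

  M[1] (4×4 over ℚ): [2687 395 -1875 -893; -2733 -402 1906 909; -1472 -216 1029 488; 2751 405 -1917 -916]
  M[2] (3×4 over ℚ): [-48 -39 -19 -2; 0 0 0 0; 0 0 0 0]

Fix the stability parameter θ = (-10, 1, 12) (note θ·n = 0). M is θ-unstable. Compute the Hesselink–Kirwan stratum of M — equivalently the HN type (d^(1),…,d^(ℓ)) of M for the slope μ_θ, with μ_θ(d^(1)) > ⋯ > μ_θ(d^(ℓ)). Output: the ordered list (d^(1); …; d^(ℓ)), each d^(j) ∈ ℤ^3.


Barcode: M ≅ I[1,2]^3, I[1,3], I[3,3]^2. HN layers by μ_θ (3 steps, strictly decreasing):
  μ^(1)=12; μ^(2)=1; μ^(3)=-10

((0, 0, 3); (0, 4, 0); (4, 0, 0))


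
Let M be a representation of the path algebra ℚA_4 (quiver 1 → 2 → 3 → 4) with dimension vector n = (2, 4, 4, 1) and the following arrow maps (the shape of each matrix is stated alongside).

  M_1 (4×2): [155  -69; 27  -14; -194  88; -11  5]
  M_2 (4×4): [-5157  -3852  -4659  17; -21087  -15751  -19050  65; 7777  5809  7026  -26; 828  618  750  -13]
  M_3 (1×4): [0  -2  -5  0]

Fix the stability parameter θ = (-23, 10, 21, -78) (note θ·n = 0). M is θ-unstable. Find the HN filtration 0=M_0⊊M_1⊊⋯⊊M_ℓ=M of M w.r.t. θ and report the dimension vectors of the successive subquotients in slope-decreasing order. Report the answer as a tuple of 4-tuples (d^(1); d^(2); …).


Via rank(M_{q-1}∘⋯∘M_p): M ≅ I[1,3], I[1,4], I[2,2], I[2,3], I[3,3].
μ_θ-semistable layers: μ^(1)=21; μ^(2)=10; μ^(3)=-47/3; μ^(4)=-23

((0, 0, 3, 0); (0, 3, 0, 0); (0, 1, 1, 1); (2, 0, 0, 0))


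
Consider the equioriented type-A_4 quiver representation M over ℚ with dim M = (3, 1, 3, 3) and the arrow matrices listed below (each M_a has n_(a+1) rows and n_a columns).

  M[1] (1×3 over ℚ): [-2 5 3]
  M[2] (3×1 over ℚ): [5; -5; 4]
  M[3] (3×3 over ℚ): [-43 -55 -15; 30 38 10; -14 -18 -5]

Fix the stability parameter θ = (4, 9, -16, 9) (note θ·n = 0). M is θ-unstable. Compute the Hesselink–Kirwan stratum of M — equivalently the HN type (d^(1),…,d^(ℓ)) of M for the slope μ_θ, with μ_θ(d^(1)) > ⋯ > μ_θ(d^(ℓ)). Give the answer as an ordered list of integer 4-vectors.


Via rank(M_{q-1}∘⋯∘M_p): M ≅ I[1,1]^2, I[1,3], I[3,4]^2, I[4,4].
μ_θ-semistable layers: μ^(1)=9; μ^(2)=4; μ^(3)=-1; μ^(4)=-16

((0, 0, 0, 3); (2, 0, 0, 0); (1, 1, 1, 0); (0, 0, 2, 0))


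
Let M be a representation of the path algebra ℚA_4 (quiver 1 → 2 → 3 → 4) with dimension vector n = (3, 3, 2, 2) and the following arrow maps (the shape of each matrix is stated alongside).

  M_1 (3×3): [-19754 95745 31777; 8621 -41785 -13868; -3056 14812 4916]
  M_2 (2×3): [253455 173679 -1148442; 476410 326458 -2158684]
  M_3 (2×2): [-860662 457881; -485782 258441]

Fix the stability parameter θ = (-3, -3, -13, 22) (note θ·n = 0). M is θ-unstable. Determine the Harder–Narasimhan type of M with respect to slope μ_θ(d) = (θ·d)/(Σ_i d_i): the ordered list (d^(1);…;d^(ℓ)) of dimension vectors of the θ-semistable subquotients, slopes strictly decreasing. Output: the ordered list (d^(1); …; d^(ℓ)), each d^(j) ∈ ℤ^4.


Via rank(M_{q-1}∘⋯∘M_p): M ≅ I[1,1], I[1,2], I[1,3], I[2,2], I[3,4], I[4,4].
μ_θ-semistable layers: μ^(1)=22; μ^(2)=-3; μ^(3)=-19/3; μ^(4)=-13

((0, 0, 0, 2); (2, 2, 0, 0); (1, 1, 1, 0); (0, 0, 1, 0))


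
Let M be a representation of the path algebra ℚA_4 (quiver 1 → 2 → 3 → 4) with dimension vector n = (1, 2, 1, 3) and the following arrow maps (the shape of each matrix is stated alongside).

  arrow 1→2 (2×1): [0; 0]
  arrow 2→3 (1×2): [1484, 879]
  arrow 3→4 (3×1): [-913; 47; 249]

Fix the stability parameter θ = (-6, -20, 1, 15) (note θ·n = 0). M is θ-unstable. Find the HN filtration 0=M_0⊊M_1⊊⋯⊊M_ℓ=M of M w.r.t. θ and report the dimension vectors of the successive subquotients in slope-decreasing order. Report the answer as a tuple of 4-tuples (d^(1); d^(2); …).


Barcode: M ≅ I[1,1], I[2,2], I[2,4], I[4,4]^2. HN layers by μ_θ (4 steps, strictly decreasing):
  μ^(1)=15; μ^(2)=1; μ^(3)=-6; μ^(4)=-20

((0, 0, 0, 3); (0, 0, 1, 0); (1, 0, 0, 0); (0, 2, 0, 0))


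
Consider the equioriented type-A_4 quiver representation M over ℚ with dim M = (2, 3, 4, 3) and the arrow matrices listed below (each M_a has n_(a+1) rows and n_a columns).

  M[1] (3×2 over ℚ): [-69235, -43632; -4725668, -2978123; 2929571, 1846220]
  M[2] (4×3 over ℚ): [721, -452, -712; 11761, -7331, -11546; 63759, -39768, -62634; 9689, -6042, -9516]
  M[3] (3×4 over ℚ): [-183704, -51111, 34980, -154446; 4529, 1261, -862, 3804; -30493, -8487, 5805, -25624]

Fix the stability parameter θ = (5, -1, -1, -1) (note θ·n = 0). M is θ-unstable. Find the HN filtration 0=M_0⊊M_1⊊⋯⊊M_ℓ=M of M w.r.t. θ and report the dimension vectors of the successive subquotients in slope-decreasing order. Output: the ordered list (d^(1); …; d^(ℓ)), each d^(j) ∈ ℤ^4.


Interval decomposition of M: I[1,4]^2, I[2,4], I[3,3].
HN type (ℓ=2): μ^(1)=1/2; μ^(2)=-1

((2, 2, 2, 2); (0, 1, 2, 1))


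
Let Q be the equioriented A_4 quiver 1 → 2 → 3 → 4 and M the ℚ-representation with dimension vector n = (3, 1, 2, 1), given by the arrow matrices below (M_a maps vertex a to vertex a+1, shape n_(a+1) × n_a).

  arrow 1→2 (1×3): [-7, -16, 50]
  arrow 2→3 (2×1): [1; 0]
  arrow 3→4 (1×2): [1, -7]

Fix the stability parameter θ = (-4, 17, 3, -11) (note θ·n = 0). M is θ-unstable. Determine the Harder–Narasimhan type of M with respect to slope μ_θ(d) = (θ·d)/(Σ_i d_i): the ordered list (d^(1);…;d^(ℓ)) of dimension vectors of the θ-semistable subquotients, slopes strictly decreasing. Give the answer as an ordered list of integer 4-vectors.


Barcode: M ≅ I[1,1]^2, I[1,4], I[3,3]. HN layers by μ_θ (2 steps, strictly decreasing):
  μ^(1)=3; μ^(2)=-4

((0, 1, 2, 1); (3, 0, 0, 0))


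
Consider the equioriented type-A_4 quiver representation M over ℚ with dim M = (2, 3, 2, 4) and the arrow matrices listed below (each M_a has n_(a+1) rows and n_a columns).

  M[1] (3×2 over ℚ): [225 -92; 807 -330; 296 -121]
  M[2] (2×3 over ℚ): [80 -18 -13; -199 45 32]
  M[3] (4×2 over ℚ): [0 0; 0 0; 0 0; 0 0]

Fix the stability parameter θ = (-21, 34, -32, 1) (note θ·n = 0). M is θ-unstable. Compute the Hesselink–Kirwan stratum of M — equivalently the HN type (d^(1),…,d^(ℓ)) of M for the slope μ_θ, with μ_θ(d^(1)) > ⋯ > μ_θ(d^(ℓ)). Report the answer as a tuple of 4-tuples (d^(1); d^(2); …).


Barcode: M ≅ I[1,2], I[1,3], I[2,3], I[4,4]^4. HN layers by μ_θ (3 steps, strictly decreasing):
  μ^(1)=34; μ^(2)=1; μ^(3)=-21

((0, 1, 0, 0); (0, 2, 2, 4); (2, 0, 0, 0))


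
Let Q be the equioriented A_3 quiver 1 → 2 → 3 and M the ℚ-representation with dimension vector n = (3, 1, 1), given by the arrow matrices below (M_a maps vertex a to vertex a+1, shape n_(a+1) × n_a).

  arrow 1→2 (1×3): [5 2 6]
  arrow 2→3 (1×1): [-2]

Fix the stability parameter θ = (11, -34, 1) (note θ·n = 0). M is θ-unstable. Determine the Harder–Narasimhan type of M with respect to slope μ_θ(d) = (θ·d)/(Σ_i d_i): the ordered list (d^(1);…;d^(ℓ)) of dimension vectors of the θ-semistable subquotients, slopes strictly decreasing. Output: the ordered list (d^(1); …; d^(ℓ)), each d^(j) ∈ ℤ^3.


Via rank(M_{q-1}∘⋯∘M_p): M ≅ I[1,1]^2, I[1,3].
μ_θ-semistable layers: μ^(1)=11; μ^(2)=1; μ^(3)=-23/2

((2, 0, 0); (0, 0, 1); (1, 1, 0))


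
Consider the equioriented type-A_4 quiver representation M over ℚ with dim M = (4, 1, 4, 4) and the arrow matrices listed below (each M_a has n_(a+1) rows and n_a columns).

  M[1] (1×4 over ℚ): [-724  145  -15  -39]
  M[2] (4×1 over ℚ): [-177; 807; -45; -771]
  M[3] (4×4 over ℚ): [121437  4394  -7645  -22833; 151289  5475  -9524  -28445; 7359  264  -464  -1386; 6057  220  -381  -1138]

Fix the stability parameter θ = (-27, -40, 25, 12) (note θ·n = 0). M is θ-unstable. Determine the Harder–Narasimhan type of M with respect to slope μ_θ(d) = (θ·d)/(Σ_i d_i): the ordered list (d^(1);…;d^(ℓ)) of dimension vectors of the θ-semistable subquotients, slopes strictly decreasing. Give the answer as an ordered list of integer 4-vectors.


Via rank(M_{q-1}∘⋯∘M_p): M ≅ I[1,1]^3, I[1,4], I[3,4]^3.
μ_θ-semistable layers: μ^(1)=37/2; μ^(2)=-27; μ^(3)=-67/2

((0, 0, 4, 4); (3, 0, 0, 0); (1, 1, 0, 0))


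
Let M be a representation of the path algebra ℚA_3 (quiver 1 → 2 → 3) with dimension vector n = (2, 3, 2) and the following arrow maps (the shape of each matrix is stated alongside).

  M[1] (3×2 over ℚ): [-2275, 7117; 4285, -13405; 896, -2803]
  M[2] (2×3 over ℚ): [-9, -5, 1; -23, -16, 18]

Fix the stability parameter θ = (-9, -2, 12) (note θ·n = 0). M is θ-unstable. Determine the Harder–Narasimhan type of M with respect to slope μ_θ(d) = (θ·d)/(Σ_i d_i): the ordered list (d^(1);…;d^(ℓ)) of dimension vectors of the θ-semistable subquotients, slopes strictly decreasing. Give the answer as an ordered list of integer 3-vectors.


Via rank(M_{q-1}∘⋯∘M_p): M ≅ I[1,3]^2, I[2,2].
μ_θ-semistable layers: μ^(1)=12; μ^(2)=-2; μ^(3)=-9

((0, 0, 2); (0, 3, 0); (2, 0, 0))


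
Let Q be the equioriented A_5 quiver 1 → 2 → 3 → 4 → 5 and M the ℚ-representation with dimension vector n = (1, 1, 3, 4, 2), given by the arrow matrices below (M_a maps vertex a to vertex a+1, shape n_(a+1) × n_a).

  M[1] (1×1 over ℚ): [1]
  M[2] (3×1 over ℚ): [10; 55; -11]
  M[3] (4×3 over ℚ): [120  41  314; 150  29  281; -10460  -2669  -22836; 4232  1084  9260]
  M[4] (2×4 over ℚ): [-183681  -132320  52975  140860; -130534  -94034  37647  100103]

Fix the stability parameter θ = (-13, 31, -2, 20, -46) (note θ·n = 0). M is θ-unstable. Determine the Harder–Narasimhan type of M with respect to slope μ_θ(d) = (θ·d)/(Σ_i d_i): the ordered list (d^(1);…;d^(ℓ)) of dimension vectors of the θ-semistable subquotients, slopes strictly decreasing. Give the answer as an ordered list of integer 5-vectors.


Interval decomposition of M: I[1,5], I[3,3], I[3,5], I[4,4]^2.
HN type (ℓ=5): μ^(1)=20; μ^(2)=3/4; μ^(3)=-2; μ^(4)=-28/3; μ^(5)=-13

((0, 0, 0, 2, 0); (0, 1, 1, 1, 1); (0, 0, 1, 0, 0); (0, 0, 1, 1, 1); (1, 0, 0, 0, 0))


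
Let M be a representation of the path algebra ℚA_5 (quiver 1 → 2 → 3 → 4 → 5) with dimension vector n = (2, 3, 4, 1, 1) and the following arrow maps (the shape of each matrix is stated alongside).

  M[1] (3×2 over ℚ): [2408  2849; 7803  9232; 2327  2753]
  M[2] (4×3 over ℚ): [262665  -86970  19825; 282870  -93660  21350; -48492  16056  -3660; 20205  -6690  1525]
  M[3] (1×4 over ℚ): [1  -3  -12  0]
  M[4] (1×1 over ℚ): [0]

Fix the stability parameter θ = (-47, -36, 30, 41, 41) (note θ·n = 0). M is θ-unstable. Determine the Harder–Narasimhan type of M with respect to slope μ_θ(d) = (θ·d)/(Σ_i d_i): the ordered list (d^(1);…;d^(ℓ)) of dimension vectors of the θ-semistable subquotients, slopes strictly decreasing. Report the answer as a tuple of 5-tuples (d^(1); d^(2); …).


Barcode: M ≅ I[1,2], I[1,4], I[2,2], I[3,3]^3, I[5,5]. HN layers by μ_θ (4 steps, strictly decreasing):
  μ^(1)=41; μ^(2)=30; μ^(3)=-36; μ^(4)=-47

((0, 0, 0, 1, 1); (0, 0, 4, 0, 0); (0, 3, 0, 0, 0); (2, 0, 0, 0, 0))


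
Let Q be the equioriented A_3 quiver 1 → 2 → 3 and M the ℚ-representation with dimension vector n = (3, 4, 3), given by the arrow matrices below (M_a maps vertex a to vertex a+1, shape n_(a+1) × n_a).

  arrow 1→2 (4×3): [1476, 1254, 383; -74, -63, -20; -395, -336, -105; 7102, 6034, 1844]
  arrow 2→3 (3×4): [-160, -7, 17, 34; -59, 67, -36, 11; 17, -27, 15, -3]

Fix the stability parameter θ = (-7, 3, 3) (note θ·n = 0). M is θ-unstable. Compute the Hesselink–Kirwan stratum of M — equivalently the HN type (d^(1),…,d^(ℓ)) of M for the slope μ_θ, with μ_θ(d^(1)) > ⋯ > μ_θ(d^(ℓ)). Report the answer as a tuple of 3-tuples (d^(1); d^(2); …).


Via rank(M_{q-1}∘⋯∘M_p): M ≅ I[1,3]^3, I[2,2].
μ_θ-semistable layers: μ^(1)=3; μ^(2)=-7

((0, 4, 3); (3, 0, 0))


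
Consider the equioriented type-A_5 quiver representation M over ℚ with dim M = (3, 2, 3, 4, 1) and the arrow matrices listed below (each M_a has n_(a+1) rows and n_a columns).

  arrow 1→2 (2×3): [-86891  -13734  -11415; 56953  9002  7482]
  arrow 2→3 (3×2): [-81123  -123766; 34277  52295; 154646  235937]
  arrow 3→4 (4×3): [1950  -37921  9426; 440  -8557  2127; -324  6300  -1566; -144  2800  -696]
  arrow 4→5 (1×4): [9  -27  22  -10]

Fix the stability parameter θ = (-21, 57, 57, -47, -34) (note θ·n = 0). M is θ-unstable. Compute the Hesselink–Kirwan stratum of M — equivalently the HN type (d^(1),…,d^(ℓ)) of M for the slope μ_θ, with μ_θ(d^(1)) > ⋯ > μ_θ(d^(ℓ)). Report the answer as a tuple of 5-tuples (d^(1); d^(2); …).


Interval decomposition of M: I[1,1], I[1,4], I[1,5], I[3,3], I[4,4]^2.
HN type (ℓ=5): μ^(1)=57; μ^(2)=67/3; μ^(3)=33/4; μ^(4)=-21; μ^(5)=-47

((0, 0, 1, 0, 0); (0, 1, 1, 1, 0); (0, 1, 1, 1, 1); (3, 0, 0, 0, 0); (0, 0, 0, 2, 0))


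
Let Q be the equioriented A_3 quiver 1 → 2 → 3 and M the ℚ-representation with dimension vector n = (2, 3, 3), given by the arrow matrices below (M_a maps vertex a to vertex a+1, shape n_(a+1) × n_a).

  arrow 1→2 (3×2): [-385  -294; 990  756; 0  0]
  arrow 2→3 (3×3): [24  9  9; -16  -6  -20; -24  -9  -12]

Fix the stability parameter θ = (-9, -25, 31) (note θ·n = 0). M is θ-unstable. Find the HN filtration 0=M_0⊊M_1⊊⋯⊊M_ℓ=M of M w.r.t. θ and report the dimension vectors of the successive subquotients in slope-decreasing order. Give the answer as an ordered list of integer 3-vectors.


Barcode: M ≅ I[1,1], I[1,3], I[2,2], I[2,3], I[3,3]. HN layers by μ_θ (4 steps, strictly decreasing):
  μ^(1)=31; μ^(2)=-9; μ^(3)=-17; μ^(4)=-25

((0, 0, 3); (1, 0, 0); (1, 1, 0); (0, 2, 0))


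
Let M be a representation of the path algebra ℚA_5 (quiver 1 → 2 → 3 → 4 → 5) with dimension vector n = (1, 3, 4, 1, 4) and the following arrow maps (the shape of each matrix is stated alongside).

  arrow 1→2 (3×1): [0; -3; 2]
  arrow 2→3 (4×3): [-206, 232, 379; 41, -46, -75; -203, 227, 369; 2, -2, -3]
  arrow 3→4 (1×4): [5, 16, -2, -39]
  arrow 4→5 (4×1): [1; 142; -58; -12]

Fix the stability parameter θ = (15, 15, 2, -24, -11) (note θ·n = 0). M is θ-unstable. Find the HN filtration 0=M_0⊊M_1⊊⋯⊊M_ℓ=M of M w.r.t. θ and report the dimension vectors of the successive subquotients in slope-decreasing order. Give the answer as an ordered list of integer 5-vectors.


Interval decomposition of M: I[1,5], I[2,3]^2, I[3,3], I[5,5]^3.
HN type (ℓ=4): μ^(1)=17/2; μ^(2)=2; μ^(3)=-3/5; μ^(4)=-11

((0, 2, 2, 0, 0); (0, 0, 1, 0, 0); (1, 1, 1, 1, 1); (0, 0, 0, 0, 3))


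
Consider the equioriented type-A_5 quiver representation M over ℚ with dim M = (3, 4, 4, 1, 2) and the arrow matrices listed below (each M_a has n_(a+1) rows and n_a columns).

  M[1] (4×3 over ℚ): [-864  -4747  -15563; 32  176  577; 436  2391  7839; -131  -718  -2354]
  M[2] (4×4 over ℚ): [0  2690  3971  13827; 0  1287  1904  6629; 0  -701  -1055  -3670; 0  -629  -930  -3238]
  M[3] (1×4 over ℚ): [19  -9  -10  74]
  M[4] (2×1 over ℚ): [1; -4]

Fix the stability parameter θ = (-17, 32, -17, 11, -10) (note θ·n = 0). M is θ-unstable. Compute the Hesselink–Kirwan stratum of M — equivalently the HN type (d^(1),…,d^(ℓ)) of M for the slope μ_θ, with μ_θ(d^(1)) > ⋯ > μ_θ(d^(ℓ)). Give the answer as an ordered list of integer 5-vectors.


Interval decomposition of M: I[1,3]^2, I[1,5], I[2,2], I[3,3], I[5,5].
HN type (ℓ=5): μ^(1)=32; μ^(2)=15/2; μ^(3)=4; μ^(4)=-10; μ^(5)=-17

((0, 1, 0, 0, 0); (0, 2, 2, 0, 0); (0, 1, 1, 1, 1); (0, 0, 0, 0, 1); (3, 0, 1, 0, 0))


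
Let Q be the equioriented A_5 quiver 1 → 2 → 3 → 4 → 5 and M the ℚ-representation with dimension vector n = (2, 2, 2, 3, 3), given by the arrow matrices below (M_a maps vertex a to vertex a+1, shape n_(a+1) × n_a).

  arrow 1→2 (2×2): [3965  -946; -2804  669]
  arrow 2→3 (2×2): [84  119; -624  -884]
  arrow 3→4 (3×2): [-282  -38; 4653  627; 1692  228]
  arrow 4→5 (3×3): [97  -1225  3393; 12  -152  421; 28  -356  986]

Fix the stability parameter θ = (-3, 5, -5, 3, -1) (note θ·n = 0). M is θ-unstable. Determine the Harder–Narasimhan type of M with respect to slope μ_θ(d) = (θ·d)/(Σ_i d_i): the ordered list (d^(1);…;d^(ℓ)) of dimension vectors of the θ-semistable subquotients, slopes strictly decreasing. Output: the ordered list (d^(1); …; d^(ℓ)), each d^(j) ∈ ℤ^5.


Interval decomposition of M: I[1,2], I[1,5], I[3,3], I[4,4], I[4,5], I[5,5].
HN type (ℓ=7): μ^(1)=5; μ^(2)=3; μ^(3)=1; μ^(4)=0; μ^(5)=-1; μ^(6)=-3; μ^(7)=-5

((0, 1, 0, 0, 0); (0, 0, 0, 1, 0); (0, 0, 0, 2, 2); (0, 1, 1, 0, 0); (0, 0, 0, 0, 1); (2, 0, 0, 0, 0); (0, 0, 1, 0, 0))


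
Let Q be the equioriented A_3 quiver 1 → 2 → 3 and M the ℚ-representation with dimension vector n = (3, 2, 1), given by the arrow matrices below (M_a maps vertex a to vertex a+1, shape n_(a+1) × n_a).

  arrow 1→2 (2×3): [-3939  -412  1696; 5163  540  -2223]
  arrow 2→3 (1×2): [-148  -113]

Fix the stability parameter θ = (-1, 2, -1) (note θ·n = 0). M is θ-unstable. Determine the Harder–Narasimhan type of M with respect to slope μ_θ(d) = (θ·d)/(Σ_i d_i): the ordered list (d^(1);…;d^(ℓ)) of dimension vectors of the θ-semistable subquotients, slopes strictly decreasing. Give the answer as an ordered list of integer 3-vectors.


Barcode: M ≅ I[1,1], I[1,2], I[1,3]. HN layers by μ_θ (3 steps, strictly decreasing):
  μ^(1)=2; μ^(2)=1/2; μ^(3)=-1

((0, 1, 0); (0, 1, 1); (3, 0, 0))


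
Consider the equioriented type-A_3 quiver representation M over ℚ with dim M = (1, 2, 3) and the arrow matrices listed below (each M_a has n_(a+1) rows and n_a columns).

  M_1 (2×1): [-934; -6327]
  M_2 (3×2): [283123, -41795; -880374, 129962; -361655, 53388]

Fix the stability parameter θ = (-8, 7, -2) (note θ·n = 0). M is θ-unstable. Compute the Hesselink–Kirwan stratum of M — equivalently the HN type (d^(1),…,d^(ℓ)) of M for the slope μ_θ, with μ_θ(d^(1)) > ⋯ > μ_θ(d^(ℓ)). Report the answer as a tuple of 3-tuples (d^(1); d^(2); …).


Interval decomposition of M: I[1,3], I[2,3], I[3,3].
HN type (ℓ=3): μ^(1)=5/2; μ^(2)=-2; μ^(3)=-8

((0, 2, 2); (0, 0, 1); (1, 0, 0))


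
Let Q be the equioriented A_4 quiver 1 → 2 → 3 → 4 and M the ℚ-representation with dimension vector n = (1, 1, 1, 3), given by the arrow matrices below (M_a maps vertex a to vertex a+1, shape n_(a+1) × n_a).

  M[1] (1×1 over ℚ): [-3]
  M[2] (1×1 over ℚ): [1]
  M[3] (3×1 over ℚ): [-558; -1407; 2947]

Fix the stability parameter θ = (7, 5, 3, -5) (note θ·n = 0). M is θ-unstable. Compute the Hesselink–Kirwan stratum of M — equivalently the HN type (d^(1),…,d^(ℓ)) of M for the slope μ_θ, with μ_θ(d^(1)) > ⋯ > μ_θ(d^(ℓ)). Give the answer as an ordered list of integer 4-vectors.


Barcode: M ≅ I[1,4], I[4,4]^2. HN layers by μ_θ (2 steps, strictly decreasing):
  μ^(1)=5/2; μ^(2)=-5

((1, 1, 1, 1); (0, 0, 0, 2))


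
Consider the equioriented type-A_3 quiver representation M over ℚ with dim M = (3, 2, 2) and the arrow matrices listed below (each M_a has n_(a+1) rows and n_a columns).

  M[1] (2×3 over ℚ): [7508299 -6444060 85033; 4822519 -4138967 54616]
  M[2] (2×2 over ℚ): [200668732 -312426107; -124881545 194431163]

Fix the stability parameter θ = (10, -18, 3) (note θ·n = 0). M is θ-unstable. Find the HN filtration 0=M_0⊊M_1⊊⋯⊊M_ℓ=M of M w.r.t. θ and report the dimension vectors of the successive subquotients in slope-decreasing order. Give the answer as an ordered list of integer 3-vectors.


Barcode: M ≅ I[1,1], I[1,3]^2. HN layers by μ_θ (3 steps, strictly decreasing):
  μ^(1)=10; μ^(2)=3; μ^(3)=-4

((1, 0, 0); (0, 0, 2); (2, 2, 0))


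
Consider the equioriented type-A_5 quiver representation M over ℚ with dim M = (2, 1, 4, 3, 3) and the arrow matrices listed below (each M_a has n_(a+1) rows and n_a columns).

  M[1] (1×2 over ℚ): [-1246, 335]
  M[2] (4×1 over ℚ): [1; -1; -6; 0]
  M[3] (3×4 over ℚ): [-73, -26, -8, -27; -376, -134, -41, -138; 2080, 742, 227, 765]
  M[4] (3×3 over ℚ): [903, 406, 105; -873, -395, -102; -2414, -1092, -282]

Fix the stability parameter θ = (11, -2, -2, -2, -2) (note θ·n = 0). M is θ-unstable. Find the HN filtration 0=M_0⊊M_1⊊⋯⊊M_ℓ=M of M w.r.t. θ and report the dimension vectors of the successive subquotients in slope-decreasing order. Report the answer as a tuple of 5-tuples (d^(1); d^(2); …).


Interval decomposition of M: I[1,1], I[1,5], I[3,3], I[3,4], I[3,5], I[5,5].
HN type (ℓ=3): μ^(1)=11; μ^(2)=3/5; μ^(3)=-2

((1, 0, 0, 0, 0); (1, 1, 1, 1, 1); (0, 0, 3, 2, 2))


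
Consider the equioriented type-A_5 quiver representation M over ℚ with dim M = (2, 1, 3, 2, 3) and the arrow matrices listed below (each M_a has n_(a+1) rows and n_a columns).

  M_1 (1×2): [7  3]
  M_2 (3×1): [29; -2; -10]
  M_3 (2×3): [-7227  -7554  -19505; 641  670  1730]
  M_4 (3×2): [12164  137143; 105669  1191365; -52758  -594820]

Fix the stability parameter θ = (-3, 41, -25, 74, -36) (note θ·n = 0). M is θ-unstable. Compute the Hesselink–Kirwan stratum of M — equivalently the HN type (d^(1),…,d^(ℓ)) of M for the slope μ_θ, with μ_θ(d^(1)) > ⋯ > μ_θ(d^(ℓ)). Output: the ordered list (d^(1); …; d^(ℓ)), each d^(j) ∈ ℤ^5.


Barcode: M ≅ I[1,1], I[1,5], I[3,3], I[3,5], I[5,5]. HN layers by μ_θ (5 steps, strictly decreasing):
  μ^(1)=19; μ^(2)=8; μ^(3)=-3; μ^(4)=-25; μ^(5)=-36

((0, 0, 0, 2, 2); (0, 1, 1, 0, 0); (2, 0, 0, 0, 0); (0, 0, 2, 0, 0); (0, 0, 0, 0, 1))
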